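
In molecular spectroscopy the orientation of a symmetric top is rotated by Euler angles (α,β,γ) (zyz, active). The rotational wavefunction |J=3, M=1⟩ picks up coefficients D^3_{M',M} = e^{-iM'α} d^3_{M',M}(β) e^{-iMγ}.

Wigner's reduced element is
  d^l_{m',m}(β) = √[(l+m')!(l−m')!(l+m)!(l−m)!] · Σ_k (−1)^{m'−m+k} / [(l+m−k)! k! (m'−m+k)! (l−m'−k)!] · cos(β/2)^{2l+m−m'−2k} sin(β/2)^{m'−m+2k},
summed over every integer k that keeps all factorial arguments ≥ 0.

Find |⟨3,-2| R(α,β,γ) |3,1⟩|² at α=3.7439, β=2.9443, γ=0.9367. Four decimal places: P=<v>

First d^3_{-2,1}(β=2.9443), then the phase factors e^{-i(-2)α} and e^{-i(1)γ}:
With c≡cos(β/2)=0.098486 and s≡sin(β/2)=0.995138, N=[1·120·24·2]^{1/2}=75.894664
The bounds max(0,m−m')=3 and min(l+m,l−m')=4 give 2 terms
  k=3: (−1)^0·75.8947/(12)·0.0985^3·0.9951^3 = +0.005954
  k=4: (−1)^1·75.8947/(24)·0.0985^1·0.9951^5 = -0.303944
d^3_{-2,1}(2.9443) = +0.005954 -0.303944 = -0.297990
|D^3_{-2,1}|² = |d^3_{-2,1}(β)|² = (-0.297990)² = 0.088798 (the z-rotation phases have unit modulus)

P=0.0888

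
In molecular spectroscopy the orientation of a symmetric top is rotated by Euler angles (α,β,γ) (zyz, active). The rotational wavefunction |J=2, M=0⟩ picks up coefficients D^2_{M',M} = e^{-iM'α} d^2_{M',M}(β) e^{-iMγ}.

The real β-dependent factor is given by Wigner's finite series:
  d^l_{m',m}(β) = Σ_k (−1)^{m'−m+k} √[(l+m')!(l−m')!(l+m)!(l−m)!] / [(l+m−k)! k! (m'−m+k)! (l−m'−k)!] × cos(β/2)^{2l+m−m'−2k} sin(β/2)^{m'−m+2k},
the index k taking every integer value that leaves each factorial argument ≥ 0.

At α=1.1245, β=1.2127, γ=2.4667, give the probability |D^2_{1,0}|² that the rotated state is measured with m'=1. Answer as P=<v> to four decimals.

P=0.1616

D^2_{1,0}(1.1245,1.2127,2.4667) = e^{-i·1·1.1245}·d^2_{1,0}(1.2127)·e^{-i·0·2.4667}. Compute d first:
Half-angle: c=0.821734, s=0.569872. N=√(6·1·2·2)=4.898979
k∈{0,1} keeps every argument non-negative
  k=0: (−1)^1·4.8990/(2)·0.8217^3·0.5699^1 = -0.774544
  k=1: (−1)^2·4.8990/(2)·0.8217^1·0.5699^3 = +0.372510
d^2_{1,0}(1.2127) = -0.774544 +0.372510 = -0.402033
|D^2_{1,0}|² = |d^2_{1,0}(β)|² = (-0.402033)² = 0.161631 (the z-rotation phases have unit modulus)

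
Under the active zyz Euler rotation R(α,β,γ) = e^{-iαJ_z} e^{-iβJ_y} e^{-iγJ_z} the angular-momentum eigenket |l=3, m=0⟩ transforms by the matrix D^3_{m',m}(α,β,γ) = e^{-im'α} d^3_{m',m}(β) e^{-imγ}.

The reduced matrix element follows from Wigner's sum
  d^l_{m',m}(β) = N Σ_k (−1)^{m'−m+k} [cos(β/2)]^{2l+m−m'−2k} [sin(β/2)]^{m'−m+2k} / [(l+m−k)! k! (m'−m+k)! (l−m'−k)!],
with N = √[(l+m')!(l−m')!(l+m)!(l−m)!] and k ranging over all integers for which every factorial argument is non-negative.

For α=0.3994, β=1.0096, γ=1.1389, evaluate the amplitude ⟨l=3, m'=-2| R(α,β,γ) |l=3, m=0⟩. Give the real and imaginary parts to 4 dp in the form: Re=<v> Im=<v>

D^3_{-2,0}(0.3994,1.0096,1.1389) = e^{-i·-2·0.3994}·d^3_{-2,0}(1.0096)·e^{-i·0·1.1389}. Compute d first:
With c≡cos(β/2)=0.875271 and s≡sin(β/2)=0.483632, N=[1·120·6·6]^{1/2}=65.726707
k∈{2,3} keeps every argument non-negative
  k=2: (−1)^0·65.7267/(12)·0.8753^4·0.4836^2 = +0.751903
  k=3: (−1)^1·65.7267/(12)·0.8753^2·0.4836^4 = -0.229566
d^3_{-2,0}(1.0096) = +0.751903 -0.229566 = +0.522337
Attach z-rotation phases: D = e^{-i(-2)(0.3994)}·(+0.522337)·e^{-i(0)(1.1389)} = +0.364365+0.374265i

Re=0.3644 Im=0.3743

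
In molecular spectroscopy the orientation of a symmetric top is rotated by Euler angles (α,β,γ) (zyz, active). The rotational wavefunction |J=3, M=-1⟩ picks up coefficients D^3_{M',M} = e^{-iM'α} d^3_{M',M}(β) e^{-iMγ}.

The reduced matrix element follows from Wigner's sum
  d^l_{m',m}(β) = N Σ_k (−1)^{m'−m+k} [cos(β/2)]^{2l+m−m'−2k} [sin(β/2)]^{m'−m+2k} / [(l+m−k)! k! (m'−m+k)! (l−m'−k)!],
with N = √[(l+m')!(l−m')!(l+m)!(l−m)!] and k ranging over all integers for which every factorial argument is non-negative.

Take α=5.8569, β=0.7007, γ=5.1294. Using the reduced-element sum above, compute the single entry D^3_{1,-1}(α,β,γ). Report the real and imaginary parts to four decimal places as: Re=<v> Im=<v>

Split into d^3_{1,-1}(β=0.7007) × two z-phases.
c=cos(0.7007/2)=0.939253, s=sin(0.7007/2)=0.343227; N=√[24·2·2·24]=48.000000
The bounds max(0,m−m')=0 and min(l+m,l−m')=2 give 3 terms
  k=0: (−1)^2·48.0000/(8)·0.9393^4·0.3432^2 = +0.550101
  k=1: (−1)^3·48.0000/(6)·0.9393^2·0.3432^4 = -0.097944
  k=2: (−1)^4·48.0000/(48)·0.9393^0·0.3432^6 = +0.001635
d^3_{1,-1}(0.7007) = +0.550101 -0.097944 +0.001635 = +0.453792
Phases: e^{-i·(1)·5.8569}=+0.910508+0.413491i, e^{-i·(-1)·5.1294}=+0.405029-0.914304i ⇒ D=+0.338910-0.301774i

Re=0.3389 Im=-0.3018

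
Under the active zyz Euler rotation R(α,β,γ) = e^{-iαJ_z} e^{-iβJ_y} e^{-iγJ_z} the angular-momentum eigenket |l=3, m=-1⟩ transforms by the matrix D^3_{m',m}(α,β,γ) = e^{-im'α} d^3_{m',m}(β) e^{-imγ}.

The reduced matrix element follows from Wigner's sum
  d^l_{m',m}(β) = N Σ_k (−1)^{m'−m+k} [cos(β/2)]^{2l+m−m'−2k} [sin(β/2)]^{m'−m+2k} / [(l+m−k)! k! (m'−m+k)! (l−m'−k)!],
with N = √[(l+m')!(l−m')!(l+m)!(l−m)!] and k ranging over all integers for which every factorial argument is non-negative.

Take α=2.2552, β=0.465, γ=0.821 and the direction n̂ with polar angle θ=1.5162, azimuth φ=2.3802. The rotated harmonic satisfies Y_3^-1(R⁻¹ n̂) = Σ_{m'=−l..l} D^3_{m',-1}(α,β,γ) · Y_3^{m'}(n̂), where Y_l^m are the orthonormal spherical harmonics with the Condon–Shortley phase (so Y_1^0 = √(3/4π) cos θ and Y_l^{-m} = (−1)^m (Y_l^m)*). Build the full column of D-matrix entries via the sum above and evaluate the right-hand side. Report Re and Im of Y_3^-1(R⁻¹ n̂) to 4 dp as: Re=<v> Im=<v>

Need the full column D^3_{m',-1} for m'=−3..3 at α=2.2552, β=0.465, γ=0.821.
cos(β/2)=0.973093, sin(β/2)=0.230411
d^3_{-3,-1}: single k=2 term ⇒ +0.184361;  D = +0.048710+0.177810i
d^3_{-2,-1}: k∈[1..2] ⇒ +0.635735 -0.071286 = +0.564449;  D = +0.327510-0.459717i
d^3_{-1,-1}: k∈[0..2] ⇒ +0.849038 -0.380815 +0.016013 = +0.484236;  D = -0.483201+0.031643i
d^3_{0,-1}: k∈[0..2] ⇒ -0.696412 +0.117135 -0.002189 = -0.581467;  D = -0.396264-0.425534i
d^3_{1,-1}: k∈[0..2] ⇒ +0.285612 -0.021351 +0.000150 = +0.264410;  D = +0.036005-0.261948i
d^3_{2,-1}: k∈[0..1] ⇒ -0.071286 +0.001998 = -0.069287;  D = +0.059149-0.036086i
d^3_{3,-1}: single k=0 term ⇒ +0.010336;  D = +0.009750+0.003433i
Y_3^{m'}(θ=1.5162,φ=2.3802) and Σ D·Y over m':
  (+0.0487+0.1778i)·(+0.2718-0.3141i)  (+0.3275-0.4597i)·(+0.0027+0.0555i)  (-0.4832+0.0316i)·(+0.2301+0.2193i)  (-0.3963-0.4255i)·(-0.0608+0.0000i)  (+0.0360-0.2619i)·(-0.2301+0.2193i)  (+0.0591-0.0361i)·(+0.0027-0.0555i)  (+0.0097+0.0034i)·(-0.2718-0.3141i)
Y_3^-1(R⁻¹ n̂) = +0.047196+0.037965i

Re=0.0472 Im=0.0380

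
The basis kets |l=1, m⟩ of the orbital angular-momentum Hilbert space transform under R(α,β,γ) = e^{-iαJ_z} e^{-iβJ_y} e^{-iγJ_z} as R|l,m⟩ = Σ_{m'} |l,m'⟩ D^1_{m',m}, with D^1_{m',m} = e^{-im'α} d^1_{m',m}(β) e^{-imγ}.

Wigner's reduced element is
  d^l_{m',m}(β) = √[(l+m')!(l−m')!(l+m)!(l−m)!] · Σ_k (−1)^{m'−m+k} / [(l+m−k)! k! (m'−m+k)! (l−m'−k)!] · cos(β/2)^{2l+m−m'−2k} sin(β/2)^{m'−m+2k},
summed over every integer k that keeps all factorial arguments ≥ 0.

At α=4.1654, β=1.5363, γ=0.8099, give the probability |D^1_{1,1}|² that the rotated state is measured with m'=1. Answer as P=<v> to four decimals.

P=0.2675

First d^1_{1,1}(β=1.5363), then the phase factors e^{-i(1)α} and e^{-i(1)γ}:
Half-angle: c=0.719197, s=0.694806. N=√(2·1·2·1)=2.000000
Admissible k: 0..0 (factorial args all ≥0)
  k=0: (−1)^0·2.0000/(2)·0.7192^2·0.6948^0 = +0.517245
d^1_{1,1}(1.5363) = +0.517245
|D^1_{1,1}|² = |d^1_{1,1}(β)|² = (+0.517245)² = 0.267542 (the z-rotation phases have unit modulus)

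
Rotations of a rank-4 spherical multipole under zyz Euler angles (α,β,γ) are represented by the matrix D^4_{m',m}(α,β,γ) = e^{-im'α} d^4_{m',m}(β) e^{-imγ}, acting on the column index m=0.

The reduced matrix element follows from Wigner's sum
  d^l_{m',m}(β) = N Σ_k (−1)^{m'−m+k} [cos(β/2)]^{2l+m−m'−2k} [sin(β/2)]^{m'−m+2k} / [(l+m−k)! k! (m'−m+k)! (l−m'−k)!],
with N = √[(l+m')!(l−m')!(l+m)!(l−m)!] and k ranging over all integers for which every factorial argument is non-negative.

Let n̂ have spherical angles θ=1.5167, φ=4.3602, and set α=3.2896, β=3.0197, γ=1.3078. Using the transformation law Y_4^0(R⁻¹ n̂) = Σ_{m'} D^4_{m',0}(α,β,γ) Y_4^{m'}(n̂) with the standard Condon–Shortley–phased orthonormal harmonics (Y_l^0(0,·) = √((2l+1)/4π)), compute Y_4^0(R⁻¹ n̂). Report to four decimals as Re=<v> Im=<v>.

Need the full column D^4_{m',0} for m'=−4..4 at α=3.2896, β=3.0197, γ=1.3078.
cos(β/2)=0.060909, sin(β/2)=0.998143
d^4_{-4,0}: single k=4 term ⇒ +0.000114;  D = +0.000095+0.000064i
d^4_{-3,0}: k∈[3..4] ⇒ +0.000010 -0.002649 = -0.002639;  D = +0.002383+0.001134i
d^4_{-2,0}: k∈[2..4] ⇒ +0.000000 -0.000346 +0.034805 = +0.034459;  D = +0.032961+0.010052i
d^4_{-1,0}: k∈[1..4] ⇒ +0.000000 -0.000022 +0.006007 -0.268871 = -0.262886;  D = +0.260012+0.038767i
d^4_{0,0}: k∈[0..4] ⇒ +0.000000 -0.000001 +0.000492 -0.058700 +0.985243 = +0.927034;  D = +0.927034+0.000000i
d^4_{1,0}: k∈[0..3] ⇒ -0.000000 +0.000022 -0.006007 +0.268871 = +0.262886;  D = -0.260012+0.038767i
d^4_{2,0}: k∈[0..2] ⇒ +0.000000 -0.000346 +0.034805 = +0.034459;  D = +0.032961-0.010052i
d^4_{3,0}: k∈[0..1] ⇒ -0.000010 +0.002649 = +0.002639;  D = -0.002383+0.001134i
d^4_{4,0}: single k=0 term ⇒ +0.000114;  D = +0.000095-0.000064i
Y_4^{m'}(θ=1.5167,φ=4.3602) and Σ D·Y over m':
  (+0.0001+0.0001i)·(+0.0710+0.4342i)  (+0.0024+0.0011i)·(+0.0587-0.0331i)  (+0.0330+0.0101i)·(+0.2490+0.2116i)  (+0.2600+0.0388i)·(+0.0263-0.0714i)  (+0.9270+0.0000i)·(+0.3081+0.0000i)  (-0.2600+0.0388i)·(-0.0263-0.0714i)  (+0.0330-0.0101i)·(+0.2490-0.2116i)  (-0.0024+0.0011i)·(-0.0587-0.0331i)  (+0.0001-0.0001i)·(+0.0710-0.4342i)
Y_4^0(R⁻¹ n̂) = +0.317291-0.000000i

Re=0.3173 Im=0.0000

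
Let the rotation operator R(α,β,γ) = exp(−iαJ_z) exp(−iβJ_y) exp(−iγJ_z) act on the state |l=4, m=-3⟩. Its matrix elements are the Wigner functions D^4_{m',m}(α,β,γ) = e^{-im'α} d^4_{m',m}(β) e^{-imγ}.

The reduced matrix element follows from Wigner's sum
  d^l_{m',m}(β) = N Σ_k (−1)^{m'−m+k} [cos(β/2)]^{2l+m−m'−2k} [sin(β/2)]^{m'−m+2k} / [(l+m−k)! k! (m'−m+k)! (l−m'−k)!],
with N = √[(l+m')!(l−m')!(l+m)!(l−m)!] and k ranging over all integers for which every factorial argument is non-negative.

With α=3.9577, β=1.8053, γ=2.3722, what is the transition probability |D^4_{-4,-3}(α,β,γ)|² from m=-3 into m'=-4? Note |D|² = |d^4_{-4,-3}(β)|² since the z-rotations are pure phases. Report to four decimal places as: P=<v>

P=0.0060

First d^4_{-4,-3}(β=1.8053), then the phase factors e^{-i(-4)α} and e^{-i(-3)γ}:
Half-angle: c=0.619532, s=0.784971. N=√(1·40320·1·5040)=14255.272709
k∈{1} keeps every argument non-negative
  k=1: (−1)^0·14255.2727/(5040)·0.6195^7·0.7850^1 = +0.077776
d^4_{-4,-3}(1.8053) = +0.077776
|D^4_{-4,-3}|² = |d^4_{-4,-3}(β)|² = (+0.077776)² = 0.006049 (the z-rotation phases have unit modulus)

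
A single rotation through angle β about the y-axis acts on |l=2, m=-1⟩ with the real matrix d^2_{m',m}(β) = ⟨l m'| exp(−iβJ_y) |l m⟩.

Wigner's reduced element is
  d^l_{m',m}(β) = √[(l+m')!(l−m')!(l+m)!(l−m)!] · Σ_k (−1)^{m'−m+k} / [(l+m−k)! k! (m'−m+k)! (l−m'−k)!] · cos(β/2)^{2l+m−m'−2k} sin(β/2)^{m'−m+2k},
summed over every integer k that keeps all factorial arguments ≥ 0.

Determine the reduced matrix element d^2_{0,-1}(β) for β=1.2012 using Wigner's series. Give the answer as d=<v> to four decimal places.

d^2_{0,-1}(β=1.2012) via Wigner's sum:
With c≡cos(β/2)=0.824997 and s≡sin(β/2)=0.565138, N=[2·2·1·6]^{1/2}=4.898979
k∈{0,1} keeps every argument non-negative
  k=0: (−1)^1·4.8990/(2)·0.8250^3·0.5651^1 = -0.777296
  k=1: (−1)^2·4.8990/(2)·0.8250^1·0.5651^3 = +0.364746
d^2_{0,-1}(1.2012) = -0.777296 +0.364746 = -0.412550

d=-0.4126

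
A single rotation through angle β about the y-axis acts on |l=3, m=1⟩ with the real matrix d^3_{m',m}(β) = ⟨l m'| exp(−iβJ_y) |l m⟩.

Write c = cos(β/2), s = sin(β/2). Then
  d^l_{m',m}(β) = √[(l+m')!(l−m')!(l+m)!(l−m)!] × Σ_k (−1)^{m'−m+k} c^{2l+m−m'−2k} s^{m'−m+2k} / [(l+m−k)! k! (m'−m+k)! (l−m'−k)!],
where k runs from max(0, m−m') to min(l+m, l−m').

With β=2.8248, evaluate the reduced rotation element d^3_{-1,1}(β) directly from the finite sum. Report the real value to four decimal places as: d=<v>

d=0.7416

d^3_{-1,1}(β=2.8248) via Wigner's sum:
With c≡cos(β/2)=0.157735 and s≡sin(β/2)=0.987482, N=[2·24·24·2]^{1/2}=48.000000
k: max(0,(1)−(-1))=2 … min(3+(1),3−(-1))=4
  k=2: (−1)^0·48.0000/(8)·0.1577^4·0.9875^2 = +0.003622
  k=3: (−1)^1·48.0000/(6)·0.1577^2·0.9875^4 = -0.189261
  k=4: (−1)^2·48.0000/(48)·0.1577^0·0.9875^6 = +0.927201
d^3_{-1,1}(2.8248) = +0.003622 -0.189261 +0.927201 = +0.741562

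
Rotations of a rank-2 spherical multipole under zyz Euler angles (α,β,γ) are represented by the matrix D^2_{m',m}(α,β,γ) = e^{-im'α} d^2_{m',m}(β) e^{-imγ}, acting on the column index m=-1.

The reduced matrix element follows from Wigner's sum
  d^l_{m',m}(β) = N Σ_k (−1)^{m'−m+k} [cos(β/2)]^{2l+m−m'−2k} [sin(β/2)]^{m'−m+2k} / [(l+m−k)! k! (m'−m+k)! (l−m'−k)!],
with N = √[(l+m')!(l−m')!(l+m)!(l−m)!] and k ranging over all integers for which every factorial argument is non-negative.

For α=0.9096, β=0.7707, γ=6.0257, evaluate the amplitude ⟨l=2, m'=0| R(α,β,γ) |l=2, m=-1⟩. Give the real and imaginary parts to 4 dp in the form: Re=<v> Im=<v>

D^2_{0,-1}(0.9096,0.7707,6.0257) = e^{-i·0·0.9096}·d^2_{0,-1}(0.7707)·e^{-i·-1·6.0257}. Compute d first:
With c≡cos(β/2)=0.926667 and s≡sin(β/2)=0.375883, N=[2·2·1·6]^{1/2}=4.898979
Admissible k: 0..1 (factorial args all ≥0)
  k=0: (−1)^1·4.8990/(2)·0.9267^3·0.3759^1 = -0.732656
  k=1: (−1)^2·4.8990/(2)·0.9267^1·0.3759^3 = +0.120548
d^2_{0,-1}(0.7707) = -0.732656 +0.120548 = -0.612108
D = (+1.000000+0.000000i)·(-0.612108)·(+0.967033-0.254650i) = -0.591929+0.155873i

Re=-0.5919 Im=0.1559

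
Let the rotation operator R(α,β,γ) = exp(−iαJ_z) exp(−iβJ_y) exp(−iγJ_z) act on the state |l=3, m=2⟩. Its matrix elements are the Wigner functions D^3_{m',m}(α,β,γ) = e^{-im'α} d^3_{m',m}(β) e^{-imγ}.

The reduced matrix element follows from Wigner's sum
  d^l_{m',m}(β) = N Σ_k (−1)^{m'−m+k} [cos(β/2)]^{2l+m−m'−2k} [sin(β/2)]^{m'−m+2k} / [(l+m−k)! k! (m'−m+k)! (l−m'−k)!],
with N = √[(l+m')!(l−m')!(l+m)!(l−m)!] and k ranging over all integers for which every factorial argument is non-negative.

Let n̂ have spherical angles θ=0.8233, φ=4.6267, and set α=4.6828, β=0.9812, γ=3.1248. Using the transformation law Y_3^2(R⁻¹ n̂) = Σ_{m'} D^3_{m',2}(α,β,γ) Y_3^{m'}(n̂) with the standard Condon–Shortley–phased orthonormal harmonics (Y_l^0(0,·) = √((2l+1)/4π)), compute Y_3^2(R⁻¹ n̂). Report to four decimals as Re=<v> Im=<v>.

Re=0.0230 Im=0.0139

Need the full column D^3_{m',2} for m'=−3..3 at α=4.6828, β=0.9812, γ=3.1248.
cos(β/2)=0.882050, sin(β/2)=0.471155
d^3_{-3,2}: single k=5 term ⇒ +0.050164;  D = +0.002767+0.050087i
d^3_{-2,2}: k∈[4..5] ⇒ +0.191696 -0.010939 = +0.180757;  D = -0.180697+0.004626i
d^3_{-1,2}: k∈[3..4] ⇒ +0.453944 -0.064761 = +0.389183;  D = +0.001555-0.389180i
d^3_{0,2}: k∈[2..3] ⇒ +0.735973 -0.209992 = +0.525981;  D = +0.525684+0.017662i
d^3_{1,2}: k∈[1..2] ⇒ +0.795483 -0.453944 = +0.341539;  D = -0.021562+0.340858i
d^3_{2,2}: k∈[0..1] ⇒ +0.470934 -0.671849 = -0.200914;  D = +0.200051+0.018611i
d^3_{3,2}: single k=0 term ⇒ -0.616178;  D = -0.075203+0.611572i
Y_3^{m'}(θ=0.8233,φ=4.6267) and Σ D·Y over m':
  (+0.0028+0.0501i)·(+0.0418-0.1592i)  (-0.1807+0.0046i)·(-0.3682-0.0637i)  (+0.0016-0.3892i)·(-0.0266+0.3095i)  (+0.5257+0.0177i)·(-0.1749+0.0000i)  (-0.0216+0.3409i)·(+0.0266+0.3095i)  (+0.2001+0.0186i)·(-0.3682+0.0637i)  (-0.0752+0.6116i)·(-0.0418-0.1592i)
Y_3^2(R⁻¹ n̂) = +0.022977+0.013872i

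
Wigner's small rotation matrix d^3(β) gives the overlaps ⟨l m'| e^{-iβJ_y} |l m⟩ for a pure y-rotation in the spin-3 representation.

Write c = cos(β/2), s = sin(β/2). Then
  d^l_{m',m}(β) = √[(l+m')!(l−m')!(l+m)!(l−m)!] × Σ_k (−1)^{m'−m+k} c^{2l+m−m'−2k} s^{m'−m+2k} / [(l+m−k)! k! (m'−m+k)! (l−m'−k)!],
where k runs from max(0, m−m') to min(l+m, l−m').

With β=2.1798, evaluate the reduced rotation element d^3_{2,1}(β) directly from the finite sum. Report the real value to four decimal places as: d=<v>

d^3_{2,1}(β=2.1798) via Wigner's sum:
c=cos(2.1798/2)=0.462574, s=sin(2.1798/2)=0.886581; N=√[120·1·24·2]=75.894664
k: max(0,(1)−(2))=0 … min(3+(1),3−(2))=1
  k=0: (−1)^1·75.8947/(24)·0.4626^5·0.8866^1 = -0.059378
  k=1: (−1)^2·75.8947/(12)·0.4626^3·0.8866^3 = +0.436243
d^3_{2,1}(2.1798) = -0.059378 +0.436243 = +0.376865

d=0.3769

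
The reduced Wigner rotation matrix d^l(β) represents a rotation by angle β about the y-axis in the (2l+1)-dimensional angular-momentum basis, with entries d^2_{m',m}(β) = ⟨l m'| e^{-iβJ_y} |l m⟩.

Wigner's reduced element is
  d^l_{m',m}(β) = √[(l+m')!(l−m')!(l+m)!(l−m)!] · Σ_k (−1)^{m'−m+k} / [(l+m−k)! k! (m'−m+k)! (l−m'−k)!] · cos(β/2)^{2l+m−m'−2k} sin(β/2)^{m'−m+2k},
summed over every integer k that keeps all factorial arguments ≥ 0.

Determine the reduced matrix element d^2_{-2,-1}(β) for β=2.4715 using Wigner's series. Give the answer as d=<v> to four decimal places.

d=0.0671

d^2_{-2,-1}(β=2.4715) via Wigner's sum:
Half-angle: c=0.328813, s=0.944395. N=√(1·24·1·6)=12.000000
Admissible k: 1..1 (factorial args all ≥0)
  k=1: (−1)^0·12.0000/(6)·0.3288^3·0.9444^1 = +0.067148
d^2_{-2,-1}(2.4715) = +0.067148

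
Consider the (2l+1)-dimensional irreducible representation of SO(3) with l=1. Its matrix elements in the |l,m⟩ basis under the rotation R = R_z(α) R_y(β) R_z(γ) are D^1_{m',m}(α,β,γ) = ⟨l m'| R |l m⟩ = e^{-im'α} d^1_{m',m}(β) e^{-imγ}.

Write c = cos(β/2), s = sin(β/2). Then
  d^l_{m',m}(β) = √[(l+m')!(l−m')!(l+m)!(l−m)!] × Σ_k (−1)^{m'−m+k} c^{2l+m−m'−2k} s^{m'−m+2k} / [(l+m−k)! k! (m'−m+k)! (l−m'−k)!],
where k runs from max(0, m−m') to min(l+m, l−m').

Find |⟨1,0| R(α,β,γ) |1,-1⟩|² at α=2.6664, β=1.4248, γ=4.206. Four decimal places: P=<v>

Split into d^1_{0,-1}(β=1.4248) × two z-phases.
With c≡cos(β/2)=0.756795 and s≡sin(β/2)=0.653652, N=[1·1·1·2]^{1/2}=1.414214
The bounds max(0,m−m')=0 and min(l+m,l−m')=0 give 1 term
  k=0: (−1)^1·1.4142/(1)·0.7568^1·0.6537^1 = -0.699584
d^1_{0,-1}(1.4248) = -0.699584
|D^1_{0,-1}|² = |d^1_{0,-1}(β)|² = (-0.699584)² = 0.489418 (the z-rotation phases have unit modulus)

P=0.4894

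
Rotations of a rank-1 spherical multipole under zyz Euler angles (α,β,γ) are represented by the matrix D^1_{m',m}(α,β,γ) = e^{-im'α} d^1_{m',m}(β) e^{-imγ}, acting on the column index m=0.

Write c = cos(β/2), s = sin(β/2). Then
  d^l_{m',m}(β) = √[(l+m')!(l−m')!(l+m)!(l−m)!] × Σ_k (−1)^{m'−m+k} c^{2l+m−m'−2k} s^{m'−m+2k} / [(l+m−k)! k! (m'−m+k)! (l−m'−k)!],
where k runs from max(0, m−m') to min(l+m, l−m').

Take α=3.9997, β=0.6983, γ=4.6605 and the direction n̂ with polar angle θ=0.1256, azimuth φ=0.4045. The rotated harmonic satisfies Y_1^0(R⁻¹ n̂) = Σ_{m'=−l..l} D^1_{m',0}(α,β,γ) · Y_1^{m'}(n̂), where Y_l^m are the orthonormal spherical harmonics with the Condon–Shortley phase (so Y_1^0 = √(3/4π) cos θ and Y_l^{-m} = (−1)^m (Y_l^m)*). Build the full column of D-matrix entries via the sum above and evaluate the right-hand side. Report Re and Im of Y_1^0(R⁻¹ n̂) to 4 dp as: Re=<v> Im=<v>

Need the full column D^1_{m',0} for m'=−1..1 at α=3.9997, β=0.6983, γ=4.6605.
cos(β/2)=0.939664, sin(β/2)=0.342099
d^1_{-1,0}: single k=1 term ⇒ +0.454611;  D = -0.297257-0.343961i
d^1_{0,0}: k∈[0..1] ⇒ +0.882968 -0.117032 = +0.765936;  D = +0.765936+0.000000i
d^1_{1,0}: single k=0 term ⇒ -0.454611;  D = +0.297257-0.343961i
Y_1^{m'}(θ=0.1256,φ=0.4045) and Σ D·Y over m':
  (-0.2973-0.3440i)·(+0.0398-0.0170i)  (+0.7659+0.0000i)·(+0.4848+0.0000i)  (+0.2973-0.3440i)·(-0.0398-0.0170i)
Y_1^0(R⁻¹ n̂) = +0.335919+0.000000i

Re=0.3359 Im=0.0000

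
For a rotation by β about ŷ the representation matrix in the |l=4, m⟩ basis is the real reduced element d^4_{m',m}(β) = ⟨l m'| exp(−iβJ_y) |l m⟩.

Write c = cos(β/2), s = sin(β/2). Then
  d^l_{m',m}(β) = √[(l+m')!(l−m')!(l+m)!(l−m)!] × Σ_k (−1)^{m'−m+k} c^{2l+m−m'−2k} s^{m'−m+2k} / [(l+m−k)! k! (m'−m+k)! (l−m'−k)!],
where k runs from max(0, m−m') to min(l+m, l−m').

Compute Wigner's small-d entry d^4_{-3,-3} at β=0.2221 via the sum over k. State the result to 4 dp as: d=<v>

d=0.8689

d^4_{-3,-3}(β=0.2221) via Wigner's sum:
c=cos(0.2221/2)=0.993840, s=sin(0.2221/2)=0.110822; N=√[1·5040·1·5040]=5040.000000
Admissible k: 0..1 (factorial args all ≥0)
  k=0: (−1)^0·5040.0000/(5040)·0.9938^8·0.1108^0 = +0.951772
  k=1: (−1)^1·5040.0000/(720)·0.9938^6·0.1108^2 = -0.082842
d^4_{-3,-3}(0.2221) = +0.951772 -0.082842 = +0.868930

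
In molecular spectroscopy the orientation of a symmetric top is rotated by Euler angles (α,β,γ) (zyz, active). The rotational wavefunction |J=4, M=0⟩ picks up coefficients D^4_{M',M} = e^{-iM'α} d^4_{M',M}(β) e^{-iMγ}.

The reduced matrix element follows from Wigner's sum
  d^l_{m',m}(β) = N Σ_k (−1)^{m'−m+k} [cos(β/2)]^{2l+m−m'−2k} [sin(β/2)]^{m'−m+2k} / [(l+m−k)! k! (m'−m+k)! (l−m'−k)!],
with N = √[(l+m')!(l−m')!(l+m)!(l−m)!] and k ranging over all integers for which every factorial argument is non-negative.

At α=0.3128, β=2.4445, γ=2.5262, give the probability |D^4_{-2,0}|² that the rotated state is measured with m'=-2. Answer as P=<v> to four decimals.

First d^4_{-2,0}(β=2.4445), then the phase factors e^{-i(-2)α} and e^{-i(0)γ}:
c=cos(2.4445/2)=0.341532, s=sin(2.4445/2)=0.939870; N=√[2·720·24·24]=910.735966
The bounds max(0,m−m')=2 and min(l+m,l−m')=4 give 3 terms
  k=2: (−1)^0·910.7360/(96)·0.3415^6·0.9399^2 = +0.013300
  k=3: (−1)^1·910.7360/(36)·0.3415^4·0.9399^4 = -0.268588
  k=4: (−1)^2·910.7360/(96)·0.3415^2·0.9399^6 = +0.762766
d^4_{-2,0}(2.4445) = +0.013300 -0.268588 +0.762766 = +0.507477
|D^4_{-2,0}|² = |d^4_{-2,0}(β)|² = (+0.507477)² = 0.257533 (the z-rotation phases have unit modulus)

P=0.2575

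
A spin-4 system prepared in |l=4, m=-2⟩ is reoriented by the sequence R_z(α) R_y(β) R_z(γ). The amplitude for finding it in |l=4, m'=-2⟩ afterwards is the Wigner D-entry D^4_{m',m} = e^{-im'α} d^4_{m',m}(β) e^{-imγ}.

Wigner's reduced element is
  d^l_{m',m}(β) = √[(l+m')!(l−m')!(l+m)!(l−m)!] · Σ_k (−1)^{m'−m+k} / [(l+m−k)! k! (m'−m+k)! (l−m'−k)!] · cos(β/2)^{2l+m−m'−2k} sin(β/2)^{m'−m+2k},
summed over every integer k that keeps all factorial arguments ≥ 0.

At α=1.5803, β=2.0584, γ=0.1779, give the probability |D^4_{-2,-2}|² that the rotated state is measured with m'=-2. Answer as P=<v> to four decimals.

P=0.1687

Split into d^4_{-2,-2}(β=2.0584) × two z-phases.
Half-angle: c=0.515505, s=0.856887. N=√(2·720·2·720)=1440.000000
k: max(0,(-2)−(-2))=0 … min(4+(-2),4−(-2))=2
  k=0: (−1)^0·1440.0000/(1440)·0.5155^8·0.8569^0 = +0.004987
  k=1: (−1)^1·1440.0000/(120)·0.5155^6·0.8569^2 = -0.165357
  k=2: (−1)^2·1440.0000/(96)·0.5155^4·0.8569^4 = +0.571104
d^4_{-2,-2}(2.0584) = +0.004987 -0.165357 +0.571104 = +0.410734
|D^4_{-2,-2}|² = |d^4_{-2,-2}(β)|² = (+0.410734)² = 0.168702 (the z-rotation phases have unit modulus)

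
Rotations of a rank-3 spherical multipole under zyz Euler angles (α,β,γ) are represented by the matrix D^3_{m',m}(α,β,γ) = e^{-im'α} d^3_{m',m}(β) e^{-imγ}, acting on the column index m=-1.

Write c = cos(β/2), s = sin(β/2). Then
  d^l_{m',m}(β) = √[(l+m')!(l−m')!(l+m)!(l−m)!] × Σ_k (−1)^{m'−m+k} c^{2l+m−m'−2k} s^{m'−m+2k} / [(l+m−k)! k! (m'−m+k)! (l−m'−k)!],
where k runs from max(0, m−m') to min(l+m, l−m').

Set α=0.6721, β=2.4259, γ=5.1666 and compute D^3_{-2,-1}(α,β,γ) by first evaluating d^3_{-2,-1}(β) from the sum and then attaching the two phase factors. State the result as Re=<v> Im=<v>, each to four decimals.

D^3_{-2,-1}(0.6721,2.4259,5.1666) = e^{-i·-2·0.6721}·d^3_{-2,-1}(2.4259)·e^{-i·-1·5.1666}. Compute d first:
With c≡cos(β/2)=0.350258 and s≡sin(β/2)=0.936653, N=[1·120·2·24]^{1/2}=75.894664
k∈{1,2} keeps every argument non-negative
  k=1: (−1)^0·75.8947/(24)·0.3503^5·0.9367^1 = +0.015614
  k=2: (−1)^1·75.8947/(12)·0.3503^3·0.9367^3 = -0.223321
d^3_{-2,-1}(2.4259) = +0.015614 -0.223321 = -0.207707
Phases: e^{-i·(-2)·0.6721}=+0.224662+0.974437i, e^{-i·(-1)·5.1666}=+0.438753-0.898607i ⇒ D=-0.202350-0.046870i

Re=-0.2023 Im=-0.0469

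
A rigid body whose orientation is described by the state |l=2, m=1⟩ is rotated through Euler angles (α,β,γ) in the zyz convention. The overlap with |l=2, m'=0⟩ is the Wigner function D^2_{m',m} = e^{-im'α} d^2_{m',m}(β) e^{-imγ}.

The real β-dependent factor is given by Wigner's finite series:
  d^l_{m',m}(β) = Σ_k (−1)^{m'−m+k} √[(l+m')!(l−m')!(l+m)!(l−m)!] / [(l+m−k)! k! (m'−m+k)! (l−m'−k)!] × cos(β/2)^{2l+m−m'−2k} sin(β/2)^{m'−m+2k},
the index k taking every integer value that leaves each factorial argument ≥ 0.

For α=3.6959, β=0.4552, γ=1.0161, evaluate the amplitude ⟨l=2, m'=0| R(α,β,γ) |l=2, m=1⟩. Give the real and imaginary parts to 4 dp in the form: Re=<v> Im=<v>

D^2_{0,1}(3.6959,0.4552,1.0161) = e^{-i·0·3.6959}·d^2_{0,1}(0.4552)·e^{-i·1·1.0161}. Compute d first:
c=cos(0.4552/2)=0.974211, s=sin(0.4552/2)=0.225640; N=√[2·2·6·1]=4.898979
k∈{1,2} keeps every argument non-negative
  k=1: (−1)^0·4.8990/(2)·0.9742^3·0.2256^1 = +0.511035
  k=2: (−1)^1·4.8990/(2)·0.9742^1·0.2256^3 = -0.027414
d^2_{0,1}(0.4552) = +0.511035 -0.027414 = +0.483621
Phases: e^{-i·(0)·3.6959}=+1.000000+0.000000i, e^{-i·(1)·1.0161}=+0.526685-0.850060i ⇒ D=+0.254716-0.411107i

Re=0.2547 Im=-0.4111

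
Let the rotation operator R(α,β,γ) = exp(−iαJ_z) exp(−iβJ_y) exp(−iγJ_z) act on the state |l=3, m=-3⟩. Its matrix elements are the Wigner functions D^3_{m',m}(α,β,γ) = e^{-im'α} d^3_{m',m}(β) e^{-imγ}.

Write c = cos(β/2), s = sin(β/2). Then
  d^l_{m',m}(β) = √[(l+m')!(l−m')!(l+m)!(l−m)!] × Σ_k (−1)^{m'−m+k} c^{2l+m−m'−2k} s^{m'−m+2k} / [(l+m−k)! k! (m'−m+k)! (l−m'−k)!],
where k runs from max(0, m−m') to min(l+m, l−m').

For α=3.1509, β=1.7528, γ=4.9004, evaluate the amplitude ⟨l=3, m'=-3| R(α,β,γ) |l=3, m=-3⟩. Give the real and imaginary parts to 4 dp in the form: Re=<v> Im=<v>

Re=0.0383 Im=-0.0570

Split into d^3_{-3,-3}(β=1.7528) × two z-phases.
Half-angle: c=0.639922, s=0.768440. N=√(1·720·1·720)=720.000000
k: max(0,(-3)−(-3))=0 … min(3+(-3),3−(-3))=0
  k=0: (−1)^0·720.0000/(720)·0.6399^6·0.7684^0 = +0.068669
d^3_{-3,-3}(1.7528) = +0.068669
D = (-0.999610-0.027918i)·(+0.068669)·(-0.534599+0.845106i) = +0.038316-0.056985i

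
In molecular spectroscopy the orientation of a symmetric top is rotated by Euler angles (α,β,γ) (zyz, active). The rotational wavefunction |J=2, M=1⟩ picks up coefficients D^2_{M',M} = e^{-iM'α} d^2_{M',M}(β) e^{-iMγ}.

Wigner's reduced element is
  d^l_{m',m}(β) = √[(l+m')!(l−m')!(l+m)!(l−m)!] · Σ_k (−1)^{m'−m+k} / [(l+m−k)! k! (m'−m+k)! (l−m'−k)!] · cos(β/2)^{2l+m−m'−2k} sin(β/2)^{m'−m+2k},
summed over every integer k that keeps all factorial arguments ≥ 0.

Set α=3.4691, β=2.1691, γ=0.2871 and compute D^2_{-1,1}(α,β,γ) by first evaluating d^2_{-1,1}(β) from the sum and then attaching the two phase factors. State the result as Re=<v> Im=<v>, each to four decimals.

Re=0.0988 Im=0.0040

D^2_{-1,1}(3.4691,2.1691,0.2871) = e^{-i·-1·3.4691}·d^2_{-1,1}(2.1691)·e^{-i·1·0.2871}. Compute d first:
Half-angle: c=0.467311, s=0.884093. N=√(1·6·6·1)=6.000000
k∈{2,3} keeps every argument non-negative
  k=2: (−1)^0·6.0000/(2)·0.4673^2·0.8841^2 = +0.512069
  k=3: (−1)^1·6.0000/(6)·0.4673^0·0.8841^4 = -0.610931
d^2_{-1,1}(2.1691) = +0.512069 -0.610931 = -0.098862
Attach z-rotation phases: D = e^{-i(-1)(3.4691)}·(-0.098862)·e^{-i(1)(0.2871)} = +0.098781+0.003994i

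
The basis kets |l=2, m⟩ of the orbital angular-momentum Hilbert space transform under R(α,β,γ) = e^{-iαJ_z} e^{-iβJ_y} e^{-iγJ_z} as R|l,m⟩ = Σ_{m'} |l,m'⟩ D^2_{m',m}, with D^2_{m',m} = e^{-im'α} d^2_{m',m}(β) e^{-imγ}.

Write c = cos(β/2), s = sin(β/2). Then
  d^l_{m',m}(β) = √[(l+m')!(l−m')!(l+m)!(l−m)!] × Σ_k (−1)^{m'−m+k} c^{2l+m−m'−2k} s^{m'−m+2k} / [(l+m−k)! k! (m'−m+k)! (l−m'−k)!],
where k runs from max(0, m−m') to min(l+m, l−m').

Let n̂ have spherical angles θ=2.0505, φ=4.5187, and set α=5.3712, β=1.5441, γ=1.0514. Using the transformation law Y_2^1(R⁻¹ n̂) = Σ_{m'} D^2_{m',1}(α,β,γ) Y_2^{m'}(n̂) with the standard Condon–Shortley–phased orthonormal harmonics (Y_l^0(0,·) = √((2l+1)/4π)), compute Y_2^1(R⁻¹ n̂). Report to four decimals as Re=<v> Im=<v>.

Re=0.1514 Im=0.3291

Need the full column D^2_{m',1} for m'=−2..2 at α=5.3712, β=1.5441, γ=1.0514.
cos(β/2)=0.716482, sin(β/2)=0.697605
d^2_{-2,1}: single k=3 term ⇒ +0.486480;  D = -0.469342-0.127987i
d^2_{-1,1}: k∈[2..3] ⇒ +0.749466 -0.236832 = +0.512634;  D = -0.196124-0.473634i
d^2_{0,1}: k∈[1..2] ⇒ +0.628495 -0.595814 = +0.032681;  D = +0.016221-0.028371i
d^2_{1,1}: k∈[0..1] ⇒ +0.263525 -0.749466 = -0.485941;  D = -0.481226+0.067528i
d^2_{2,1}: single k=0 term ⇒ -0.513164;  D = -0.367486-0.358177i
Y_2^{m'}(θ=2.0505,φ=4.5187) and Σ D·Y over m':
  (-0.4693-0.1280i)·(-0.2815-0.1148i)  (-0.1961-0.4736i)·(+0.0609-0.3104i)  (+0.0162-0.0284i)·(-0.1139+0.0000i)  (-0.4812+0.0675i)·(-0.0609-0.3104i)  (-0.3675-0.3582i)·(-0.2815+0.1148i)
Y_2^1(R⁻¹ n̂) = +0.151440+0.329063i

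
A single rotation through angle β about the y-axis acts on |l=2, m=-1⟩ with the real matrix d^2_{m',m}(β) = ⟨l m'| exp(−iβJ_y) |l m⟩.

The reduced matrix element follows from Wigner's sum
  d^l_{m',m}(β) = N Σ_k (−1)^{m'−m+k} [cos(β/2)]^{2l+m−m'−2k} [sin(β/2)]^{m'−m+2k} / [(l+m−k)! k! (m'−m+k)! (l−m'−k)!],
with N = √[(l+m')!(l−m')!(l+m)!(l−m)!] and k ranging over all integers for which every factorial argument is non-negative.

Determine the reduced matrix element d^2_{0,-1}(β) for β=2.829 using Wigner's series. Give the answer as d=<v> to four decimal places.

d^2_{0,-1}(β=2.829) via Wigner's sum:
c=cos(2.829/2)=0.155661, s=sin(2.829/2)=0.987811; N=√[2·2·1·6]=4.898979
The bounds max(0,m−m')=0 and min(l+m,l−m')=1 give 2 terms
  k=0: (−1)^1·4.8990/(2)·0.1557^3·0.9878^1 = -0.009126
  k=1: (−1)^2·4.8990/(2)·0.1557^1·0.9878^3 = +0.367516
d^2_{0,-1}(2.829) = -0.009126 +0.367516 = +0.358389

d=0.3584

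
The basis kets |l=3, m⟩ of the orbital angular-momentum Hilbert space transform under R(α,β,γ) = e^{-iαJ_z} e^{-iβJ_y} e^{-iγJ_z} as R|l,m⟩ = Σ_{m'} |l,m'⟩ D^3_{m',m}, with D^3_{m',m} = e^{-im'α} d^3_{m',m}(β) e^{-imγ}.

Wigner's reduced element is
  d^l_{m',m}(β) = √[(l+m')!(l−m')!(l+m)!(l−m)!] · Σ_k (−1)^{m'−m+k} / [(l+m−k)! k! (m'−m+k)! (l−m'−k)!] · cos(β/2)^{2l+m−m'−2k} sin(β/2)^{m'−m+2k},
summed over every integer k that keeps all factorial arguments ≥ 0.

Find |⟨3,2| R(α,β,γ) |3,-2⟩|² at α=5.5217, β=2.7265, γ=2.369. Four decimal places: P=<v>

Split into d^3_{2,-2}(β=2.7265) × two z-phases.
With c≡cos(β/2)=0.206060 and s≡sin(β/2)=0.978539, N=[120·1·1·120]^{1/2}=120.000000
k∈{0,1} keeps every argument non-negative
  k=0: (−1)^4·120.0000/(24)·0.2061^2·0.9785^4 = +0.194656
  k=1: (−1)^5·120.0000/(120)·0.2061^0·0.9785^6 = -0.877951
d^3_{2,-2}(2.7265) = +0.194656 -0.877951 = -0.683294
|D^3_{2,-2}|² = |d^3_{2,-2}(β)|² = (-0.683294)² = 0.466891 (the z-rotation phases have unit modulus)

P=0.4669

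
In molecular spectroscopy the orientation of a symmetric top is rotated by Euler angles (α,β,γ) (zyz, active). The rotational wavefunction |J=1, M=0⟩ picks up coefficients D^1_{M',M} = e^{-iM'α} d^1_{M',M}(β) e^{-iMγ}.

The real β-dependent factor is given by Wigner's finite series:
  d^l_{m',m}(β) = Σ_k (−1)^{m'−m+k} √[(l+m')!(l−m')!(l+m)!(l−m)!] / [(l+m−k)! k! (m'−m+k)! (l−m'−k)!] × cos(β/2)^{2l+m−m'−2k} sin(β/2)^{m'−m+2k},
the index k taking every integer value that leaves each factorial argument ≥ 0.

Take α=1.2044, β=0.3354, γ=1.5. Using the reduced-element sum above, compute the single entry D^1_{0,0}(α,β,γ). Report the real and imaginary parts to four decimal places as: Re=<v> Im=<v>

First d^1_{0,0}(β=0.3354), then the phase factors e^{-i(0)α} and e^{-i(0)γ}:
Half-angle: c=0.985971, s=0.166915. N=√(1·1·1·1)=1.000000
k∈{0,1} keeps every argument non-negative
  k=0: (−1)^0·1.0000/(1)·0.9860^2·0.1669^0 = +0.972139
  k=1: (−1)^1·1.0000/(1)·0.9860^0·0.1669^2 = -0.027861
d^1_{0,0}(0.3354) = +0.972139 -0.027861 = +0.944279
Attach z-rotation phases: D = e^{-i(0)(1.2044)}·(+0.944279)·e^{-i(0)(1.5)} = +0.944279+0.000000i

Re=0.9443 Im=0.0000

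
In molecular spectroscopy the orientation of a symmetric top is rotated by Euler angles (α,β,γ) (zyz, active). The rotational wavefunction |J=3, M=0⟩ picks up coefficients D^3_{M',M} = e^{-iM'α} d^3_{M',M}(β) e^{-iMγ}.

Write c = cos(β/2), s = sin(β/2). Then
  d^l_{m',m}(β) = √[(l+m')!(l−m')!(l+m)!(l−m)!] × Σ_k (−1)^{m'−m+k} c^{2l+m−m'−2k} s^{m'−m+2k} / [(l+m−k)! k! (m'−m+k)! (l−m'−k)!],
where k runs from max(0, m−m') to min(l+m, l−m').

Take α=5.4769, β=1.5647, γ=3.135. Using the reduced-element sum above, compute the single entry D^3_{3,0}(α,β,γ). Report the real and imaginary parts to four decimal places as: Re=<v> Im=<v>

Split into d^3_{3,0}(β=1.5647) × two z-phases.
c=cos(1.5647/2)=0.709259, s=sin(1.5647/2)=0.704948; N=√[720·1·6·6]=160.996894
k∈{0} keeps every argument non-negative
  k=0: (−1)^3·160.9969/(36)·0.7093^3·0.7049^3 = -0.558986
d^3_{3,0}(1.5647) = -0.558986
Phases: e^{-i·(3)·5.4769}=-0.749998+0.661440i, e^{-i·(0)·3.135}=+1.000000+0.000000i ⇒ D=+0.419238-0.369735i

Re=0.4192 Im=-0.3697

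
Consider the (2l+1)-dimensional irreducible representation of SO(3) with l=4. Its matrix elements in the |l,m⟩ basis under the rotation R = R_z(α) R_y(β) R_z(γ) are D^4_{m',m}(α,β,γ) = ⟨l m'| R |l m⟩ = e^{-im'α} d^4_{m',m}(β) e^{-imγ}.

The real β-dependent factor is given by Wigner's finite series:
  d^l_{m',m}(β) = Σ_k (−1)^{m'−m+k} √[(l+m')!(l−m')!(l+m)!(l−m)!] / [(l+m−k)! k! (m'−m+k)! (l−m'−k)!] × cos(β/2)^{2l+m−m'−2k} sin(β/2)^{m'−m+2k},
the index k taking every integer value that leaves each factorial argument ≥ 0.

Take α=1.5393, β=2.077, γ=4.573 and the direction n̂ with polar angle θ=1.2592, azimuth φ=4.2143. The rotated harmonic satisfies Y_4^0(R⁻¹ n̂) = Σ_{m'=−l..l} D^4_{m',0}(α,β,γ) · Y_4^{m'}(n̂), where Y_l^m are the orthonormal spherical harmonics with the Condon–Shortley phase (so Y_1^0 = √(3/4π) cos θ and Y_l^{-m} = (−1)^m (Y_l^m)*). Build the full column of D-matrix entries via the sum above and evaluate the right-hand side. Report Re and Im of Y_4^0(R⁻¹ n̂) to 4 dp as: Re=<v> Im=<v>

Need the full column D^4_{m',0} for m'=−4..4 at α=1.5393, β=2.077, γ=4.573.
cos(β/2)=0.507513, sin(β/2)=0.861644
d^4_{-4,0}: single k=4 term ⇒ +0.305950;  D = +0.303525-0.038443i
d^4_{-3,0}: k∈[3..4] ⇒ +0.254850 -0.734591 = -0.479741;  D = +0.045263+0.477601i
d^4_{-2,0}: k∈[2..4] ⇒ +0.120354 -0.925105 +0.999961 = +0.195210;  D = -0.194823+0.012289i
d^4_{-1,0}: k∈[1..4] ⇒ +0.033418 -0.577945 +1.665895 -0.800308 = +0.321059;  D = +0.010111+0.320900i
d^4_{0,0}: k∈[0..4] ⇒ +0.004401 -0.202983 +1.316447 -1.686482 +0.303824 = -0.264793;  D = -0.264793+0.000000i
d^4_{1,0}: k∈[0..3] ⇒ -0.033418 +0.577945 -1.665895 +0.800308 = -0.321059;  D = -0.010111+0.320900i
d^4_{2,0}: k∈[0..2] ⇒ +0.120354 -0.925105 +0.999961 = +0.195210;  D = -0.194823-0.012289i
d^4_{3,0}: k∈[0..1] ⇒ -0.254850 +0.734591 = +0.479741;  D = -0.045263+0.477601i
d^4_{4,0}: single k=0 term ⇒ +0.305950;  D = +0.303525+0.038443i
Y_4^{m'}(θ=1.2592,φ=4.2143) and Σ D·Y over m':
  (+0.3035-0.0384i)·(-0.1486+0.3315i)  (+0.0453+0.4776i)·(+0.3300-0.0253i)  (-0.1948+0.0123i)·(+0.0563+0.0870i)  (+0.0101+0.3209i)·(+0.1545-0.2840i)  (-0.2648+0.0000i)·(+0.0518+0.0000i)  (-0.0101+0.3209i)·(-0.1545-0.2840i)  (-0.1948-0.0123i)·(+0.0563-0.0870i)  (-0.0453+0.4776i)·(-0.3300-0.0253i)  (+0.3035+0.0384i)·(-0.1486-0.3315i)
Y_4^0(R⁻¹ n̂) = +0.136909+0.000000i

Re=0.1369 Im=0.0000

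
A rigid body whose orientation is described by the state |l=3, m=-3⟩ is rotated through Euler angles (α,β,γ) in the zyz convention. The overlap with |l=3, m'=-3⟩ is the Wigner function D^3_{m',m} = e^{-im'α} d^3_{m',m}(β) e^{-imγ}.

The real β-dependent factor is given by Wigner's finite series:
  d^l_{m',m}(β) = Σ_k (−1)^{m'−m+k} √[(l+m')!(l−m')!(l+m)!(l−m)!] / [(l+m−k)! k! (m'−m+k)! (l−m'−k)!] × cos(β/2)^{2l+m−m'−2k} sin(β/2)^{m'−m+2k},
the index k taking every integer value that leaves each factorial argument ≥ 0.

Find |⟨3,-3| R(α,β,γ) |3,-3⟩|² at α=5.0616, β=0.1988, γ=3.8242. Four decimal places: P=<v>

Split into d^3_{-3,-3}(β=0.1988) × two z-phases.
Half-angle: c=0.995064, s=0.099236. N=√(1·720·1·720)=720.000000
Admissible k: 0..0 (factorial args all ≥0)
  k=0: (−1)^0·720.0000/(720)·0.9951^6·0.0992^0 = +0.970746
d^3_{-3,-3}(0.1988) = +0.970746
|D^3_{-3,-3}|² = |d^3_{-3,-3}(β)|² = (+0.970746)² = 0.942349 (the z-rotation phases have unit modulus)

P=0.9423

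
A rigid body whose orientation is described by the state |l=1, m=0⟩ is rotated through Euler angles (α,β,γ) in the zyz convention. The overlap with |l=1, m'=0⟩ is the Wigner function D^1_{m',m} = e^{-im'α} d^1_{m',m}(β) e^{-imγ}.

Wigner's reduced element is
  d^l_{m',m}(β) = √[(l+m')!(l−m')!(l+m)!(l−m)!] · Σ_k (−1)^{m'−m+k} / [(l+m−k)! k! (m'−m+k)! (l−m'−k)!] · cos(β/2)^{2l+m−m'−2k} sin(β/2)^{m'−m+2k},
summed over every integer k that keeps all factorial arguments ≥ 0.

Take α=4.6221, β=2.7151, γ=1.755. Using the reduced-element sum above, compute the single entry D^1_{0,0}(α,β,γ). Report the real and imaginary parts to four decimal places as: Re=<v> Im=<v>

Re=-0.9104 Im=0.0000

D^1_{0,0}(4.6221,2.7151,1.755) = e^{-i·0·4.6221}·d^1_{0,0}(2.7151)·e^{-i·0·1.755}. Compute d first:
c=cos(2.7151/2)=0.211634, s=sin(2.7151/2)=0.977349; N=√[1·1·1·1]=1.000000
Admissible k: 0..1 (factorial args all ≥0)
  k=0: (−1)^0·1.0000/(1)·0.2116^2·0.9773^0 = +0.044789
  k=1: (−1)^1·1.0000/(1)·0.2116^0·0.9773^2 = -0.955211
d^1_{0,0}(2.7151) = +0.044789 -0.955211 = -0.910422
Attach z-rotation phases: D = e^{-i(0)(4.6221)}·(-0.910422)·e^{-i(0)(1.755)} = -0.910422+0.000000i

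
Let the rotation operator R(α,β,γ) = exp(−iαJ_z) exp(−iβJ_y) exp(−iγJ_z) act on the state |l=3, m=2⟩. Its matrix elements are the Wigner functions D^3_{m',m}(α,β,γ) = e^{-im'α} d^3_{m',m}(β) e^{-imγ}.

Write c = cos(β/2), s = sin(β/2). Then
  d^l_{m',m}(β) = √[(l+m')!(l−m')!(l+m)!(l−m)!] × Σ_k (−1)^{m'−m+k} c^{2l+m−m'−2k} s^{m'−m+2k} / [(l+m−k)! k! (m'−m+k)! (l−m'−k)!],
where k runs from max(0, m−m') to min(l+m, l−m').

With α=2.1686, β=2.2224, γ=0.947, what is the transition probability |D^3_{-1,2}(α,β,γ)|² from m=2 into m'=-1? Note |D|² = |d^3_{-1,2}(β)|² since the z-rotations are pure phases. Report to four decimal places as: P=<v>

P=0.1712

First d^3_{-1,2}(β=2.2224), then the phase factors e^{-i(-1)α} and e^{-i(2)γ}:
c=cos(2.2224/2)=0.443586, s=sin(2.2224/2)=0.896232; N=√[2·24·120·1]=75.894664
Admissible k: 3..4 (factorial args all ≥0)
  k=3: (−1)^0·75.8947/(12)·0.4436^3·0.8962^3 = +0.397398
  k=4: (−1)^1·75.8947/(24)·0.4436^1·0.8962^5 = -0.811110
d^3_{-1,2}(2.2224) = +0.397398 -0.811110 = -0.413712
|D^3_{-1,2}|² = |d^3_{-1,2}(β)|² = (-0.413712)² = 0.171158 (the z-rotation phases have unit modulus)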